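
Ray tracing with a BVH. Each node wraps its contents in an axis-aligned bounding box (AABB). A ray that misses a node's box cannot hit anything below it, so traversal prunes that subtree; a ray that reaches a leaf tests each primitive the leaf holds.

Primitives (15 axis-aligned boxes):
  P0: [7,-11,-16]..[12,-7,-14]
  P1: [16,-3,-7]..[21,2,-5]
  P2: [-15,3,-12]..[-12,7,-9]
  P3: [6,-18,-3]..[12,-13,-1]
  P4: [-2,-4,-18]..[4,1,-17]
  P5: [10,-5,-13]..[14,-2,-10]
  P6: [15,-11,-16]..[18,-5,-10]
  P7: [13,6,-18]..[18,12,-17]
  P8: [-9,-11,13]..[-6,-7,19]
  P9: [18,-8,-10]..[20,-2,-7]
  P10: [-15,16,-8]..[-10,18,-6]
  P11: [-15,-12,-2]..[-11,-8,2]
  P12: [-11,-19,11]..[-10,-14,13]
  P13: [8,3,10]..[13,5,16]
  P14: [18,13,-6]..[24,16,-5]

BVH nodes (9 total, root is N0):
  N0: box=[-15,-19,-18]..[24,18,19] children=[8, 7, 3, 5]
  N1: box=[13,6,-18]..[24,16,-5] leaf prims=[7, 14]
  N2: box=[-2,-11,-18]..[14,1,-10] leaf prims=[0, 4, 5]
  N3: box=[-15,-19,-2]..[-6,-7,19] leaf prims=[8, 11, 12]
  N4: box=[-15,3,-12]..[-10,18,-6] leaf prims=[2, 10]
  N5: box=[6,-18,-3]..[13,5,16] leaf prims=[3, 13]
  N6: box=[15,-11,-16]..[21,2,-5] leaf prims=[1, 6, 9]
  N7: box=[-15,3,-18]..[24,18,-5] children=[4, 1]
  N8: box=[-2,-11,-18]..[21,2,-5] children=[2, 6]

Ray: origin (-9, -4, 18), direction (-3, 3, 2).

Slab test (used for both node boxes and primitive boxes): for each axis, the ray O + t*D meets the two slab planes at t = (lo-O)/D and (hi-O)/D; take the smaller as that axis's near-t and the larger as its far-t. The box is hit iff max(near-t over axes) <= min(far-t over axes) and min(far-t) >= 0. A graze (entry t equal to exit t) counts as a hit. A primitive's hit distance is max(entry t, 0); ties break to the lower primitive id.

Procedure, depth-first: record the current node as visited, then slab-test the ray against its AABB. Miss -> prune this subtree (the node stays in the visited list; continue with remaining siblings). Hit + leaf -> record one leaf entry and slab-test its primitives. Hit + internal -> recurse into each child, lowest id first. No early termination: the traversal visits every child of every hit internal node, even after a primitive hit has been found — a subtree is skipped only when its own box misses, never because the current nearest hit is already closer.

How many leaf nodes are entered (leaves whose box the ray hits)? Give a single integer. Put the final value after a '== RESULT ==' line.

Walk:
N0 x:[-11,2] y:[-5,22/3] z:[-18,1/2] -> hit [-5,1/2], descend [3, 5, 7, 8]
  N3 x:[-1,2] y:[-5,-1] z:[-10,1/2] -> miss, prune
  N5 x:[-22/3,-5] y:[-14/3,3] z:[-21/2,-1] -> miss, prune
  N7 x:[-11,2] y:[7/3,22/3] z:[-18,-23/2] -> miss, prune
  N8 x:[-10,-7/3] y:[-7/3,2] z:[-18,-23/2] -> miss, prune

5 AABB tests over nodes [0, 3, 5, 7, 8]; 0 leaves entered; closest miss.

== RESULT ==
0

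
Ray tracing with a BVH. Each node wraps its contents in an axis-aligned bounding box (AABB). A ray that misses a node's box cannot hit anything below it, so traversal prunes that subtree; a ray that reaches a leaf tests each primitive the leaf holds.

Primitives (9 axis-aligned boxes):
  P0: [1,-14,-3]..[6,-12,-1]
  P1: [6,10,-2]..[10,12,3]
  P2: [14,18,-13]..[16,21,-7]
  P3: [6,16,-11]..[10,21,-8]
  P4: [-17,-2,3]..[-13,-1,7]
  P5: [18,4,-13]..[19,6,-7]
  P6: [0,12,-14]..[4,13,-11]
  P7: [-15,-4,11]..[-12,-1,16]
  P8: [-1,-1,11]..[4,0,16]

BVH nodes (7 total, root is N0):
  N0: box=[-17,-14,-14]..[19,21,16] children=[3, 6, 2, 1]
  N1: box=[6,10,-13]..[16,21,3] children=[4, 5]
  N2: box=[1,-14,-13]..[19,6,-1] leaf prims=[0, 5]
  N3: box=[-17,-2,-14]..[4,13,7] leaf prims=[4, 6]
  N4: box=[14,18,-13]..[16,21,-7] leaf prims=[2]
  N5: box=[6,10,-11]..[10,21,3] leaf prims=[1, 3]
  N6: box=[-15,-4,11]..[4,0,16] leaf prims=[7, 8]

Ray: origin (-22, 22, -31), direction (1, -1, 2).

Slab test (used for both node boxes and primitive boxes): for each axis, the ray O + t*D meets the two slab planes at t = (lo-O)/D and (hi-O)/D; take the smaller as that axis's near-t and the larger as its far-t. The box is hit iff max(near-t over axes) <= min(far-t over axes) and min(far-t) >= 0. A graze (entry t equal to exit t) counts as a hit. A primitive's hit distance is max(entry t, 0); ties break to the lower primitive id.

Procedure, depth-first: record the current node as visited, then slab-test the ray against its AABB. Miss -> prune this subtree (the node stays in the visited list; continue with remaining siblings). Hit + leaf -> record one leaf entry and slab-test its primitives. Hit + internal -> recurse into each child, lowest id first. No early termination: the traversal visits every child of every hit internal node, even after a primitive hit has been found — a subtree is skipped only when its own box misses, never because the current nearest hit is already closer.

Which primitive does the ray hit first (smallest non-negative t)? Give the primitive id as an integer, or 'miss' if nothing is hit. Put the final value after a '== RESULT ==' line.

Trace the traversal:
N0 x:[5,41] y:[1,36] z:[17/2,47/2] -> hit [17/2,47/2], descend [1, 2, 3, 6]
  N1 x:[28,38] y:[1,12] z:[9,17] -> miss, prune
  N2 x:[23,41] y:[16,36] z:[9,15] -> miss, prune
  N3 x:[5,26] y:[9,24] z:[17/2,19] -> hit [9,19] leaf, test {P4(miss), P6(miss)}
  N6 x:[7,26] y:[22,26] z:[21,47/2] -> hit [22,47/2] leaf, test {P7(miss), P8@t=22}

5 AABB tests over nodes [0, 1, 2, 3, 6]; 2 leaves entered; closest P8.

== RESULT ==
8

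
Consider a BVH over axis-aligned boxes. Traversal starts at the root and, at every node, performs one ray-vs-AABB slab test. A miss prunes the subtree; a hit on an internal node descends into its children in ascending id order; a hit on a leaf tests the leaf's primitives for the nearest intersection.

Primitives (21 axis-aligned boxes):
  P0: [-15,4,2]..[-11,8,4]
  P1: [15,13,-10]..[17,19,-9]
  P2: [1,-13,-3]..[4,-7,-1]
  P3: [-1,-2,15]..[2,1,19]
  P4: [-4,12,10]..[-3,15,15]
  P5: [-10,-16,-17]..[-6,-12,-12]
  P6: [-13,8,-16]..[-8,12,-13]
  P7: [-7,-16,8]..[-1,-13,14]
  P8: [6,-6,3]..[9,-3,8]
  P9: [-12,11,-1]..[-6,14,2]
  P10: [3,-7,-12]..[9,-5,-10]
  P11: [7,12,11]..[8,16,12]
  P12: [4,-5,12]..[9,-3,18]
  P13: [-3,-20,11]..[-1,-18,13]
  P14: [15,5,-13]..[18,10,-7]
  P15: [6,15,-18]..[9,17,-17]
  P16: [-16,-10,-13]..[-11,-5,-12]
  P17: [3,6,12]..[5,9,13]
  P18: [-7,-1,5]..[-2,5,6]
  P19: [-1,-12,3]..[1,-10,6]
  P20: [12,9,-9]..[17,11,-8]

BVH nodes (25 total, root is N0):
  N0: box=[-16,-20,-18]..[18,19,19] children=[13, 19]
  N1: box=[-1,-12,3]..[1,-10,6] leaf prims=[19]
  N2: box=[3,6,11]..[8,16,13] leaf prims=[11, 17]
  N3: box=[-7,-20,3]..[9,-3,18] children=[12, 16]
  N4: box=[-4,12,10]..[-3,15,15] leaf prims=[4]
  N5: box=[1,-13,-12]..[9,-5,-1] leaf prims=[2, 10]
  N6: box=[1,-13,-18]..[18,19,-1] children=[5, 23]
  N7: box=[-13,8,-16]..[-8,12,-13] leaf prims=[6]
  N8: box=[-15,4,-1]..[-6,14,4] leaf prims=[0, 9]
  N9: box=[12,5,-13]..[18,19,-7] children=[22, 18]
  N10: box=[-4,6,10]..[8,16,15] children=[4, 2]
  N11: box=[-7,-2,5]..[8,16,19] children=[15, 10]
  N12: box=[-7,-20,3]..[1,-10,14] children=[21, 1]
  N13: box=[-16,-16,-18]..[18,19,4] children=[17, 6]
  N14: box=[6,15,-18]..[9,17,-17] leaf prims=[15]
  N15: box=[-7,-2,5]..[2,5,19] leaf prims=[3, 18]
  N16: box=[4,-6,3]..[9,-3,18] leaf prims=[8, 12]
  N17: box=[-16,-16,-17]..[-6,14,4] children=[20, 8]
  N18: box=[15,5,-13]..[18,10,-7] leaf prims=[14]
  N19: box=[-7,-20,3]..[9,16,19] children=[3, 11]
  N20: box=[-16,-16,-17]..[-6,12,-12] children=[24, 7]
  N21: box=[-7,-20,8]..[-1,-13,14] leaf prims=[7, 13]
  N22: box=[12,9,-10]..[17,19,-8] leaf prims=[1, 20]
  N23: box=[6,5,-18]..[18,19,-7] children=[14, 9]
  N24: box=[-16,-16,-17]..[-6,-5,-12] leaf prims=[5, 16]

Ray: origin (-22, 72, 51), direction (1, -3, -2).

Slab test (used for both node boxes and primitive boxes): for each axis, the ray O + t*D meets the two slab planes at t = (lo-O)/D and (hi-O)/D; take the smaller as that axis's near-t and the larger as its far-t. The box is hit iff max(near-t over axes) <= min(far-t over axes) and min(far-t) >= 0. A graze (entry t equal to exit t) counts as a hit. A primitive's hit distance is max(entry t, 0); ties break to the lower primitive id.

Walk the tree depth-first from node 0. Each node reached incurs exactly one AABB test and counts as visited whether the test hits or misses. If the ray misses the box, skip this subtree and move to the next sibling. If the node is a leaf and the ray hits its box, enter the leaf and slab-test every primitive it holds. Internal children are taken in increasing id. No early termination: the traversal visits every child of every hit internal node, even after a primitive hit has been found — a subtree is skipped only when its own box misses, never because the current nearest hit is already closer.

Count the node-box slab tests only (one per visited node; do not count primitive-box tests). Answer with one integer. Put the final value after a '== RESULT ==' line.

Walk:
N0 x:[6,40] y:[53/3,92/3] z:[16,69/2] -> hit [53/3,92/3], descend [13, 19]
  N13 x:[6,40] y:[53/3,88/3] z:[47/2,69/2] -> hit [47/2,88/3], descend [6, 17]
    N6 x:[23,40] y:[53/3,85/3] z:[26,69/2] -> hit [26,85/3], descend [5, 23]
      N5 x:[23,31] y:[77/3,85/3] z:[26,63/2] -> hit [26,85/3] leaf, test {P2(miss), P10(miss)}
      N23 x:[28,40] y:[53/3,67/3] z:[29,69/2] -> miss, prune
    N17 x:[6,16] y:[58/3,88/3] z:[47/2,34] -> miss, prune
  N19 x:[15,31] y:[56/3,92/3] z:[16,24] -> hit [56/3,24], descend [3, 11]
    N3 x:[15,31] y:[25,92/3] z:[33/2,24] -> miss, prune
    N11 x:[15,30] y:[56/3,74/3] z:[16,23] -> hit [56/3,23], descend [10, 15]
      N10 x:[18,30] y:[56/3,22] z:[18,41/2] -> hit [56/3,41/2], descend [2, 4]
        N2 x:[25,30] y:[56/3,22] z:[19,20] -> miss, prune
        N4 x:[18,19] y:[19,20] z:[18,41/2] -> hit [19,19] leaf, test {P4@t=19}
      N15 x:[15,24] y:[67/3,74/3] z:[16,23] -> hit [67/3,23] leaf, test {P3(miss), P18(miss)}

13 AABB tests over nodes [0, 13, 6, 5, 23, 17, 19, 3, 11, 10, 2, 4, 15]; 3 leaves entered; closest P4.

== RESULT ==
13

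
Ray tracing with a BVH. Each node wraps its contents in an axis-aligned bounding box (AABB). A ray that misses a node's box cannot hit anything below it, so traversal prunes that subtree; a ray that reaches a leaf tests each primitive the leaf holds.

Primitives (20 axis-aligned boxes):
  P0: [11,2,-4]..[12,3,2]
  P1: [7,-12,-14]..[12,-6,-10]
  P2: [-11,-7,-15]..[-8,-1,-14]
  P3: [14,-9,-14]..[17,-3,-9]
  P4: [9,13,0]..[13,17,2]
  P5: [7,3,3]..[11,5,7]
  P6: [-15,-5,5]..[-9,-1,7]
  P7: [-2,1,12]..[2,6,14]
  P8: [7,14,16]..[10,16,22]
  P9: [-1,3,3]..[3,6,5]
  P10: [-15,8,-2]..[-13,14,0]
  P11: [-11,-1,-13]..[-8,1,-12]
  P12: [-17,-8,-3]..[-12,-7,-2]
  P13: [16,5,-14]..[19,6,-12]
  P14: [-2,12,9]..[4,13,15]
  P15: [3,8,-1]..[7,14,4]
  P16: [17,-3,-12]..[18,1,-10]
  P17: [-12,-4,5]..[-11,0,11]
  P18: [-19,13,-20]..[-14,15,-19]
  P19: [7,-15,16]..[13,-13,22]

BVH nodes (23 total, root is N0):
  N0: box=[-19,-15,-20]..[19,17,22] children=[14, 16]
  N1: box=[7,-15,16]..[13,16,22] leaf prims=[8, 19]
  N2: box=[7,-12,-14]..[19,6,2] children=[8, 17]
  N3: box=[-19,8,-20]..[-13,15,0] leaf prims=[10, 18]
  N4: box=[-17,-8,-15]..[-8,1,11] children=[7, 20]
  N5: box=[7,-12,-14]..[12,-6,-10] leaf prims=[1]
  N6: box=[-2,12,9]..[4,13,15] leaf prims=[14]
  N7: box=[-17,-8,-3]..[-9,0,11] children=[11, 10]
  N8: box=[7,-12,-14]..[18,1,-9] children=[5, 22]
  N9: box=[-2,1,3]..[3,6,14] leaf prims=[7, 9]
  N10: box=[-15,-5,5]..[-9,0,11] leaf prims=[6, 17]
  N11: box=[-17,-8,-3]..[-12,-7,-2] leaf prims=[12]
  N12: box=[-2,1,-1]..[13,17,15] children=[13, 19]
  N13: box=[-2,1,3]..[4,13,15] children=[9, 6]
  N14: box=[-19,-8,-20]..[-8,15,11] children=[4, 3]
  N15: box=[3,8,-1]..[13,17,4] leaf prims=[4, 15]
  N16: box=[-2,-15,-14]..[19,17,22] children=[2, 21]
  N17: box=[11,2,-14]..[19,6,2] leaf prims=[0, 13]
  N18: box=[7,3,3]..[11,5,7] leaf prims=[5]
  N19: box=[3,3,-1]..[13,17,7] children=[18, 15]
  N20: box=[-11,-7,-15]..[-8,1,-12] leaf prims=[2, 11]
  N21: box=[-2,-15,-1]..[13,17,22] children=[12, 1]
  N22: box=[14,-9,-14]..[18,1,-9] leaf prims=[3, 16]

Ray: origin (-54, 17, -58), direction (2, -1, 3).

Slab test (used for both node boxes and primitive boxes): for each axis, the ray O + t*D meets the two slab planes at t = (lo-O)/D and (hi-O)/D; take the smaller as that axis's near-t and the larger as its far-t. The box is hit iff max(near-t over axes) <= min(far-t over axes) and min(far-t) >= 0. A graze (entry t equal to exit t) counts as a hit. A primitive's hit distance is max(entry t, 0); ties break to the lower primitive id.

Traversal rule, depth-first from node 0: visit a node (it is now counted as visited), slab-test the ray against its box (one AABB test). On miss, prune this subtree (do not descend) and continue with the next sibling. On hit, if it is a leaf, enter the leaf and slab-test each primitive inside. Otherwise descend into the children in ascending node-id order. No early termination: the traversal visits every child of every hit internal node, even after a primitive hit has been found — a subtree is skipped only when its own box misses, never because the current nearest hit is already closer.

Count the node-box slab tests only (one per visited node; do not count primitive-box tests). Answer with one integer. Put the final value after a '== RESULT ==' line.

Traverse from the root:
N0 x:[35/2,73/2] y:[0,32] z:[38/3,80/3] -> hit [35/2,80/3], descend [14, 16]
  N14 x:[35/2,23] y:[2,25] z:[38/3,23] -> hit [35/2,23], descend [3, 4]
    N3 x:[35/2,41/2] y:[2,9] z:[38/3,58/3] -> miss, prune
    N4 x:[37/2,23] y:[16,25] z:[43/3,23] -> hit [37/2,23], descend [7, 20]
      N7 x:[37/2,45/2] y:[17,25] z:[55/3,23] -> hit [37/2,45/2], descend [10, 11]
        N10 x:[39/2,45/2] y:[17,22] z:[21,23] -> hit [21,22] leaf, test {P6@t=21, P17@t=21}
        N11 x:[37/2,21] y:[24,25] z:[55/3,56/3] -> miss, prune
      N20 x:[43/2,23] y:[16,24] z:[43/3,46/3] -> miss, prune
  N16 x:[26,73/2] y:[0,32] z:[44/3,80/3] -> hit [26,80/3], descend [2, 21]
    N2 x:[61/2,73/2] y:[11,29] z:[44/3,20] -> miss, prune
    N21 x:[26,67/2] y:[0,32] z:[19,80/3] -> hit [26,80/3], descend [1, 12]
      N1 x:[61/2,67/2] y:[1,32] z:[74/3,80/3] -> miss, prune
      N12 x:[26,67/2] y:[0,16] z:[19,73/3] -> miss, prune

Visited [0, 14, 3, 4, 7, 10, 11, 20, 16, 2, 21, 1, 12]. Tests: 13 box, 1 leaf. Nearest: P6.

== RESULT ==
13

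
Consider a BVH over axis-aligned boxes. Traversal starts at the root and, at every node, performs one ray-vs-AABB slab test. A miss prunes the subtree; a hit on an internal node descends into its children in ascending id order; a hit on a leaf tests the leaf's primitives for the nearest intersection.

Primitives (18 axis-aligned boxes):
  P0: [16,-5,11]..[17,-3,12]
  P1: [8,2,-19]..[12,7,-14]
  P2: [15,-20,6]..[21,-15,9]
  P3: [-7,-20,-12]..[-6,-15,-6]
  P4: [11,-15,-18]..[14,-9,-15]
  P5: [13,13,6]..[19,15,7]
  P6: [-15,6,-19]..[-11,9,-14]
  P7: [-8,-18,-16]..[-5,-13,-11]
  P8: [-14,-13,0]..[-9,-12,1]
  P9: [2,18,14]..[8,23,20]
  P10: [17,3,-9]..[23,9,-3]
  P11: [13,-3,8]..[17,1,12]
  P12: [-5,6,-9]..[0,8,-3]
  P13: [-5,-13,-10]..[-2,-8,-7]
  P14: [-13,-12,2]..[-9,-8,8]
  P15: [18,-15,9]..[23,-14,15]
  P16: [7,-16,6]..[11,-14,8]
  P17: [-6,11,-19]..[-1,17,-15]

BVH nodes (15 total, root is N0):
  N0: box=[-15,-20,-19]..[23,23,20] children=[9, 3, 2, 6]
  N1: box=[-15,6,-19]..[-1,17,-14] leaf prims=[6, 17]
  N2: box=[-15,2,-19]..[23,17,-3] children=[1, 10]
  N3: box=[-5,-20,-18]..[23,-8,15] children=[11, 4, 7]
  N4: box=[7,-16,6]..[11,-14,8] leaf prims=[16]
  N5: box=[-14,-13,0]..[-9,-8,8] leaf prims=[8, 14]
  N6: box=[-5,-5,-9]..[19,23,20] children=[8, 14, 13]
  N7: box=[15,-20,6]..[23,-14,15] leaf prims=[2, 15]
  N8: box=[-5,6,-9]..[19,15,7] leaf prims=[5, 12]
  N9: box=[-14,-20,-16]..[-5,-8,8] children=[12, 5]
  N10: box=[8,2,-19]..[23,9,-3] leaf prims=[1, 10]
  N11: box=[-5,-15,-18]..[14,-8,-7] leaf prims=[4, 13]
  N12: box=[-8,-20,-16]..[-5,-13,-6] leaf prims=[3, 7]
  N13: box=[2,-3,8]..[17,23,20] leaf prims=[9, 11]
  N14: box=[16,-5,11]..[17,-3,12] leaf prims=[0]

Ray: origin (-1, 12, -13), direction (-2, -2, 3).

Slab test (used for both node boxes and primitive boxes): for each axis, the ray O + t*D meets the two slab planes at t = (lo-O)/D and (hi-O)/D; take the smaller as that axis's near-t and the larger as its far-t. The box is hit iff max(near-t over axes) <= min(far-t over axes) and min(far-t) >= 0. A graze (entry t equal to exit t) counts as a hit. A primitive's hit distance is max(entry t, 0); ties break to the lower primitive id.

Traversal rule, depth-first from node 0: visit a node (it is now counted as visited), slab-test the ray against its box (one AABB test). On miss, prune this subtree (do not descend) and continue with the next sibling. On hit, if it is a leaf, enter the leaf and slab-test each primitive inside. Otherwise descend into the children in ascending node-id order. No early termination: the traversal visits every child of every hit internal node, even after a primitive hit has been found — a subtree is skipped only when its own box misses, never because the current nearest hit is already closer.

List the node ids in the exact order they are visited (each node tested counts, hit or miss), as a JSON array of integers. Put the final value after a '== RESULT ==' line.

Walk:
N0 x:[-12,7] y:[-11/2,16] z:[-2,11] -> hit [-2,7], descend [2, 3, 6, 9]
  N2 x:[-12,7] y:[-5/2,5] z:[-2,10/3] -> hit [-2,10/3], descend [1, 10]
    N1 x:[0,7] y:[-5/2,3] z:[-2,-1/3] -> miss, prune
    N10 x:[-12,-9/2] y:[3/2,5] z:[-2,10/3] -> miss, prune
  N3 x:[-12,2] y:[10,16] z:[-5/3,28/3] -> miss, prune
  N6 x:[-10,2] y:[-11/2,17/2] z:[4/3,11] -> hit [4/3,2], descend [8, 13, 14]
    N8 x:[-10,2] y:[-3/2,3] z:[4/3,20/3] -> hit [4/3,2] leaf, test {P5(miss), P12@t=2}
    N13 x:[-9,-3/2] y:[-11/2,15/2] z:[7,11] -> miss, prune
    N14 x:[-9,-17/2] y:[15/2,17/2] z:[8,25/3] -> miss, prune
  N9 x:[2,13/2] y:[10,16] z:[-1,7] -> miss, prune

Visited [0, 2, 1, 10, 3, 6, 8, 13, 14, 9]. Tests: 10 box, 1 leaf. Nearest: P12.

== RESULT ==
[0, 2, 1, 10, 3, 6, 8, 13, 14, 9]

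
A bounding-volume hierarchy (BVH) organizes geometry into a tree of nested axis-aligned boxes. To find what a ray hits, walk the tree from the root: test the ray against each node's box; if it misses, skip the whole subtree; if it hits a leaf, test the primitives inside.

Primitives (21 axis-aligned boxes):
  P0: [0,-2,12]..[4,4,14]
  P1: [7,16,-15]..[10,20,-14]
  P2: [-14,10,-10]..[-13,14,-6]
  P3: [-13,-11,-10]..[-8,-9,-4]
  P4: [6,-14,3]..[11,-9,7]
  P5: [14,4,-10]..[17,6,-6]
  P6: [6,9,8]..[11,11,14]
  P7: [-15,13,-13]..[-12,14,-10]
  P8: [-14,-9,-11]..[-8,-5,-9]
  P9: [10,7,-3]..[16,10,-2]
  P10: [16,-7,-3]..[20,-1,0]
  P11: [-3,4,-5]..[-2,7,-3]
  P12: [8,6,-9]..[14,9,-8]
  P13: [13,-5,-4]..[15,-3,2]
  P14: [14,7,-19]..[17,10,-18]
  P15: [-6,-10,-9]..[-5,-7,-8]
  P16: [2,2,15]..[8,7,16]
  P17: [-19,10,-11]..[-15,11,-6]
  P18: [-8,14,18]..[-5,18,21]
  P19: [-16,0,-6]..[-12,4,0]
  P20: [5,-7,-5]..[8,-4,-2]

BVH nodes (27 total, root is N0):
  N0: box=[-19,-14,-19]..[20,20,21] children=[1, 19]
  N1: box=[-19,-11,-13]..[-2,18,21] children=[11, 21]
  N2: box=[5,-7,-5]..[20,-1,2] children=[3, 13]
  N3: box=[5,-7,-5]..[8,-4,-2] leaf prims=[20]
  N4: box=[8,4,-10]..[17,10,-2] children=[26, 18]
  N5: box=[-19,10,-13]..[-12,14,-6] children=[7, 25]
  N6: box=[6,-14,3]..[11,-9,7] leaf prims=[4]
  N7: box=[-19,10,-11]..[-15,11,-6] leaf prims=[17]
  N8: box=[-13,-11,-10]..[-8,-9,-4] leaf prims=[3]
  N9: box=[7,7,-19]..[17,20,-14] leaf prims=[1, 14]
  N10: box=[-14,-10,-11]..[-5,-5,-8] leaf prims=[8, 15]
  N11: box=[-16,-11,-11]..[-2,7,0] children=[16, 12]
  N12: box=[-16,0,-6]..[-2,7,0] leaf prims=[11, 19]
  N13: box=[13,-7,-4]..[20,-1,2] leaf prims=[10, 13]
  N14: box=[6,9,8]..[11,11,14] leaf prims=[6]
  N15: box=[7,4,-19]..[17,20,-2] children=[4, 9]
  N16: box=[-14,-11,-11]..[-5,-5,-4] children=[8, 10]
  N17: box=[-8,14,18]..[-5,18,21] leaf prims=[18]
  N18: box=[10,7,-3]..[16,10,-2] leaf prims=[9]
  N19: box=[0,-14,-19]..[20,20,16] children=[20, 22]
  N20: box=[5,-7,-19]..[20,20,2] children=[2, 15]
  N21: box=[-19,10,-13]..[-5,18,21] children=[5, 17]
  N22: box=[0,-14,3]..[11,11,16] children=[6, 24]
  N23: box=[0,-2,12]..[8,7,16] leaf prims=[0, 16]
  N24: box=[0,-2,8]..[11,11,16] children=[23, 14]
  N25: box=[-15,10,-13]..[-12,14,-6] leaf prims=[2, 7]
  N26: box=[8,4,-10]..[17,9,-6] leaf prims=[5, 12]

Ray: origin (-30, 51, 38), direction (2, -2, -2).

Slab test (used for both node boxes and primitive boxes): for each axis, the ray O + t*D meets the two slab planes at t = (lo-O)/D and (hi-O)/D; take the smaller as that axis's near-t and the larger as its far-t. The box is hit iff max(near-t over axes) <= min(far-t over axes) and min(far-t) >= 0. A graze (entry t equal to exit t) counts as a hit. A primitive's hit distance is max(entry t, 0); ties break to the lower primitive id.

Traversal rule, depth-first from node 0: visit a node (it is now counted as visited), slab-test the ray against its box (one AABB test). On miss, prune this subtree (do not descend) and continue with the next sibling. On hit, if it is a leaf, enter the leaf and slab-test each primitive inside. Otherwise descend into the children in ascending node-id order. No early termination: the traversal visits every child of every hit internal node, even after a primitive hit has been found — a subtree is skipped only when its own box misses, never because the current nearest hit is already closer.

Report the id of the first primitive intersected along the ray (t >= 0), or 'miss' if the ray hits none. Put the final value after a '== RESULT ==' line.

Traverse from the root:
N0 x:[11/2,25] y:[31/2,65/2] z:[17/2,57/2] -> hit [31/2,25], descend [1, 19]
  N1 x:[11/2,14] y:[33/2,31] z:[17/2,51/2] -> miss, prune
  N19 x:[15,25] y:[31/2,65/2] z:[11,57/2] -> hit [31/2,25], descend [20, 22]
    N20 x:[35/2,25] y:[31/2,29] z:[18,57/2] -> hit [18,25], descend [2, 15]
      N2 x:[35/2,25] y:[26,29] z:[18,43/2] -> miss, prune
      N15 x:[37/2,47/2] y:[31/2,47/2] z:[20,57/2] -> hit [20,47/2], descend [4, 9]
        N4 x:[19,47/2] y:[41/2,47/2] z:[20,24] -> hit [41/2,47/2], descend [18, 26]
          N18 x:[20,23] y:[41/2,22] z:[20,41/2] -> hit [41/2,41/2] leaf, test {P9@t=41/2}
          N26 x:[19,47/2] y:[21,47/2] z:[22,24] -> hit [22,47/2] leaf, test {P5@t=45/2, P12(miss)}
        N9 x:[37/2,47/2] y:[31/2,22] z:[26,57/2] -> miss, prune
    N22 x:[15,41/2] y:[20,65/2] z:[11,35/2] -> miss, prune

Visited [0, 1, 19, 20, 2, 15, 4, 18, 26, 9, 22]. Tests: 11 box, 2 leaf. Nearest: P9.

== RESULT ==
9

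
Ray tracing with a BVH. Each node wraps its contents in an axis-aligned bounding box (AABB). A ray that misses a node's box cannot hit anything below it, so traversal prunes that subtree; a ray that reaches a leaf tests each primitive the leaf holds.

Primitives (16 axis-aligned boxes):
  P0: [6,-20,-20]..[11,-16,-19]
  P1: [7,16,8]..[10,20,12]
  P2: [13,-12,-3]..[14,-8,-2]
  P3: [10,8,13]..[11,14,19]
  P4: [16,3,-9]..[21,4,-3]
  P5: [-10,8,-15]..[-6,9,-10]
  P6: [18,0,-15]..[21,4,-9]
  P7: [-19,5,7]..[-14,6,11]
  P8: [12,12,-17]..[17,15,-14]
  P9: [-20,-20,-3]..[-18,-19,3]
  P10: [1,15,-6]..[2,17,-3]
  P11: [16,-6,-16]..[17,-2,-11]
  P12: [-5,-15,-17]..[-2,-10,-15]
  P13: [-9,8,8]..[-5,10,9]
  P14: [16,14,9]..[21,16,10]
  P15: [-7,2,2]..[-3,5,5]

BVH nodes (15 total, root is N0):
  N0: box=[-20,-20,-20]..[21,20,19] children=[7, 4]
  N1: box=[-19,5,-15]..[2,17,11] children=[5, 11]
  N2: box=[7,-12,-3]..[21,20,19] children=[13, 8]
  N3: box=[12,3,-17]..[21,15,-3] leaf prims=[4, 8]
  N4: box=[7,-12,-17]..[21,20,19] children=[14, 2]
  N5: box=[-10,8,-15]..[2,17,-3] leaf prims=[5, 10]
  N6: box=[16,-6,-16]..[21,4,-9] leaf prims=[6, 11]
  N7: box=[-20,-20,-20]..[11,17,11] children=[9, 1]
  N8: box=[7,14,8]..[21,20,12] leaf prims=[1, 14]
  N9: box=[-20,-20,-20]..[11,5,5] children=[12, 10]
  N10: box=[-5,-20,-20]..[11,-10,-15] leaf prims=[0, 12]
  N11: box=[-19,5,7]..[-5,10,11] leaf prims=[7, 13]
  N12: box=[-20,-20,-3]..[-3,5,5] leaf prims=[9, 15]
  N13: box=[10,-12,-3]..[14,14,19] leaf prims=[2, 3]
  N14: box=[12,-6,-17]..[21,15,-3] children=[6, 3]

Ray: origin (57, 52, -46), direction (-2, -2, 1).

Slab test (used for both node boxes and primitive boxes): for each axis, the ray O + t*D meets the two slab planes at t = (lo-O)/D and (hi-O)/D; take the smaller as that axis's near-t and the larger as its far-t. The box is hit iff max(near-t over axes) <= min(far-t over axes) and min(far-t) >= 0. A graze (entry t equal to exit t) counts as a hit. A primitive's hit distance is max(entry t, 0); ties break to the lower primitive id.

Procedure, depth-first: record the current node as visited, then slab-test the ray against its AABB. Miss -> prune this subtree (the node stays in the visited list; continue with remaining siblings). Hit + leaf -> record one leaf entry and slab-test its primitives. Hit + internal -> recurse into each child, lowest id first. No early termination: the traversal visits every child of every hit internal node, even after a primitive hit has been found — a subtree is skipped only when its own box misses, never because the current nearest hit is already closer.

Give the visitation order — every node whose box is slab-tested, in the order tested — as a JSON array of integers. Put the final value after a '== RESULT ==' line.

Traverse from the root:
N0 x:[18,77/2] y:[16,36] z:[26,65] -> hit [26,36], descend [4, 7]
  N4 x:[18,25] y:[16,32] z:[29,65] -> miss, prune
  N7 x:[23,77/2] y:[35/2,36] z:[26,57] -> hit [26,36], descend [1, 9]
    N1 x:[55/2,38] y:[35/2,47/2] z:[31,57] -> miss, prune
    N9 x:[23,77/2] y:[47/2,36] z:[26,51] -> hit [26,36], descend [10, 12]
      N10 x:[23,31] y:[31,36] z:[26,31] -> hit [31,31] leaf, test {P0(miss), P12@t=31}
      N12 x:[30,77/2] y:[47/2,36] z:[43,51] -> miss, prune

order=[0, 4, 7, 1, 9, 10, 12]  |boxes|=7  |leaves|=1  hit=P12

== RESULT ==
[0, 4, 7, 1, 9, 10, 12]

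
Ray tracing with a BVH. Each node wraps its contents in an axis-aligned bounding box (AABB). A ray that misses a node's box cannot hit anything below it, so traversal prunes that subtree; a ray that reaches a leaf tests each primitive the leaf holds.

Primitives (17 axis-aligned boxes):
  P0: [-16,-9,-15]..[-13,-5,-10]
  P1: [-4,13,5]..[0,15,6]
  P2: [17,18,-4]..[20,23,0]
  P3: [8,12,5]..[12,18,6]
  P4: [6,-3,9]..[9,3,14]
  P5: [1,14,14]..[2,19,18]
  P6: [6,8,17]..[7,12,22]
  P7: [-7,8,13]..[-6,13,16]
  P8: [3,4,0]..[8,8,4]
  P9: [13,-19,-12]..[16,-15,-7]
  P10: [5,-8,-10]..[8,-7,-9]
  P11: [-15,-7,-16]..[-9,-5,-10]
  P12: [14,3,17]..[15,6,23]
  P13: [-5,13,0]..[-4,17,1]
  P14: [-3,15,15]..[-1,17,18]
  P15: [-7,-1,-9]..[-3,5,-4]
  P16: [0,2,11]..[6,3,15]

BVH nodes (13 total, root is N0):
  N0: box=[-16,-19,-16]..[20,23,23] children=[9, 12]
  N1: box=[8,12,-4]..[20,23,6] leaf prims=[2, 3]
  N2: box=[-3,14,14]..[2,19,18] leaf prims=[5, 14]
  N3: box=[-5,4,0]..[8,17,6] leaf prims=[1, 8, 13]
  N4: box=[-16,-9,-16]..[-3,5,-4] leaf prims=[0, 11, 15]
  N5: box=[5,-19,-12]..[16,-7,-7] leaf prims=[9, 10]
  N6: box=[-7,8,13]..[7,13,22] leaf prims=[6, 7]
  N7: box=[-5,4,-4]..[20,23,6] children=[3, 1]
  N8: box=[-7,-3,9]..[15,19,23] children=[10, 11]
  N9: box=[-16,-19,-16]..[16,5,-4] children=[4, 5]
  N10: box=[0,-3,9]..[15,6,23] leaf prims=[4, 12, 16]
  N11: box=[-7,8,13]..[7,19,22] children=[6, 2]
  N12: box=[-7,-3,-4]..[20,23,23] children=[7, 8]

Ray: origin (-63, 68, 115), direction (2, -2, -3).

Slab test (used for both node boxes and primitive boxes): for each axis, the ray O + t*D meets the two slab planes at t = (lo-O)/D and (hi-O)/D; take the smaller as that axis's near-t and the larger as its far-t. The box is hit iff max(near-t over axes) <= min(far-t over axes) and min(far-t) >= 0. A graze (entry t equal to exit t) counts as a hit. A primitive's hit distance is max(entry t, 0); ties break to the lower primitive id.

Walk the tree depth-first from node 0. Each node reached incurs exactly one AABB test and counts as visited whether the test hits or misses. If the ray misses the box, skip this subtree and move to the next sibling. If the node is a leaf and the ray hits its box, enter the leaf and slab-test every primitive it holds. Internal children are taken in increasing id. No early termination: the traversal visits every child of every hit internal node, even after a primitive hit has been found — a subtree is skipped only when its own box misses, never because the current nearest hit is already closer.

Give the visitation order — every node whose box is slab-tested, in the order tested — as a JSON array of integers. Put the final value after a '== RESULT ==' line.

Walk:
N0 x:[47/2,83/2] y:[45/2,87/2] z:[92/3,131/3] -> hit [92/3,83/2], descend [9, 12]
  N9 x:[47/2,79/2] y:[63/2,87/2] z:[119/3,131/3] -> miss, prune
  N12 x:[28,83/2] y:[45/2,71/2] z:[92/3,119/3] -> hit [92/3,71/2], descend [7, 8]
    N7 x:[29,83/2] y:[45/2,32] z:[109/3,119/3] -> miss, prune
    N8 x:[28,39] y:[49/2,71/2] z:[92/3,106/3] -> hit [92/3,106/3], descend [10, 11]
      N10 x:[63/2,39] y:[31,71/2] z:[92/3,106/3] -> hit [63/2,106/3] leaf, test {P4@t=69/2, P12(miss), P16(miss)}
      N11 x:[28,35] y:[49/2,30] z:[31,34] -> miss, prune

order=[0, 9, 12, 7, 8, 10, 11]  |boxes|=7  |leaves|=1  hit=P4

== RESULT ==
[0, 9, 12, 7, 8, 10, 11]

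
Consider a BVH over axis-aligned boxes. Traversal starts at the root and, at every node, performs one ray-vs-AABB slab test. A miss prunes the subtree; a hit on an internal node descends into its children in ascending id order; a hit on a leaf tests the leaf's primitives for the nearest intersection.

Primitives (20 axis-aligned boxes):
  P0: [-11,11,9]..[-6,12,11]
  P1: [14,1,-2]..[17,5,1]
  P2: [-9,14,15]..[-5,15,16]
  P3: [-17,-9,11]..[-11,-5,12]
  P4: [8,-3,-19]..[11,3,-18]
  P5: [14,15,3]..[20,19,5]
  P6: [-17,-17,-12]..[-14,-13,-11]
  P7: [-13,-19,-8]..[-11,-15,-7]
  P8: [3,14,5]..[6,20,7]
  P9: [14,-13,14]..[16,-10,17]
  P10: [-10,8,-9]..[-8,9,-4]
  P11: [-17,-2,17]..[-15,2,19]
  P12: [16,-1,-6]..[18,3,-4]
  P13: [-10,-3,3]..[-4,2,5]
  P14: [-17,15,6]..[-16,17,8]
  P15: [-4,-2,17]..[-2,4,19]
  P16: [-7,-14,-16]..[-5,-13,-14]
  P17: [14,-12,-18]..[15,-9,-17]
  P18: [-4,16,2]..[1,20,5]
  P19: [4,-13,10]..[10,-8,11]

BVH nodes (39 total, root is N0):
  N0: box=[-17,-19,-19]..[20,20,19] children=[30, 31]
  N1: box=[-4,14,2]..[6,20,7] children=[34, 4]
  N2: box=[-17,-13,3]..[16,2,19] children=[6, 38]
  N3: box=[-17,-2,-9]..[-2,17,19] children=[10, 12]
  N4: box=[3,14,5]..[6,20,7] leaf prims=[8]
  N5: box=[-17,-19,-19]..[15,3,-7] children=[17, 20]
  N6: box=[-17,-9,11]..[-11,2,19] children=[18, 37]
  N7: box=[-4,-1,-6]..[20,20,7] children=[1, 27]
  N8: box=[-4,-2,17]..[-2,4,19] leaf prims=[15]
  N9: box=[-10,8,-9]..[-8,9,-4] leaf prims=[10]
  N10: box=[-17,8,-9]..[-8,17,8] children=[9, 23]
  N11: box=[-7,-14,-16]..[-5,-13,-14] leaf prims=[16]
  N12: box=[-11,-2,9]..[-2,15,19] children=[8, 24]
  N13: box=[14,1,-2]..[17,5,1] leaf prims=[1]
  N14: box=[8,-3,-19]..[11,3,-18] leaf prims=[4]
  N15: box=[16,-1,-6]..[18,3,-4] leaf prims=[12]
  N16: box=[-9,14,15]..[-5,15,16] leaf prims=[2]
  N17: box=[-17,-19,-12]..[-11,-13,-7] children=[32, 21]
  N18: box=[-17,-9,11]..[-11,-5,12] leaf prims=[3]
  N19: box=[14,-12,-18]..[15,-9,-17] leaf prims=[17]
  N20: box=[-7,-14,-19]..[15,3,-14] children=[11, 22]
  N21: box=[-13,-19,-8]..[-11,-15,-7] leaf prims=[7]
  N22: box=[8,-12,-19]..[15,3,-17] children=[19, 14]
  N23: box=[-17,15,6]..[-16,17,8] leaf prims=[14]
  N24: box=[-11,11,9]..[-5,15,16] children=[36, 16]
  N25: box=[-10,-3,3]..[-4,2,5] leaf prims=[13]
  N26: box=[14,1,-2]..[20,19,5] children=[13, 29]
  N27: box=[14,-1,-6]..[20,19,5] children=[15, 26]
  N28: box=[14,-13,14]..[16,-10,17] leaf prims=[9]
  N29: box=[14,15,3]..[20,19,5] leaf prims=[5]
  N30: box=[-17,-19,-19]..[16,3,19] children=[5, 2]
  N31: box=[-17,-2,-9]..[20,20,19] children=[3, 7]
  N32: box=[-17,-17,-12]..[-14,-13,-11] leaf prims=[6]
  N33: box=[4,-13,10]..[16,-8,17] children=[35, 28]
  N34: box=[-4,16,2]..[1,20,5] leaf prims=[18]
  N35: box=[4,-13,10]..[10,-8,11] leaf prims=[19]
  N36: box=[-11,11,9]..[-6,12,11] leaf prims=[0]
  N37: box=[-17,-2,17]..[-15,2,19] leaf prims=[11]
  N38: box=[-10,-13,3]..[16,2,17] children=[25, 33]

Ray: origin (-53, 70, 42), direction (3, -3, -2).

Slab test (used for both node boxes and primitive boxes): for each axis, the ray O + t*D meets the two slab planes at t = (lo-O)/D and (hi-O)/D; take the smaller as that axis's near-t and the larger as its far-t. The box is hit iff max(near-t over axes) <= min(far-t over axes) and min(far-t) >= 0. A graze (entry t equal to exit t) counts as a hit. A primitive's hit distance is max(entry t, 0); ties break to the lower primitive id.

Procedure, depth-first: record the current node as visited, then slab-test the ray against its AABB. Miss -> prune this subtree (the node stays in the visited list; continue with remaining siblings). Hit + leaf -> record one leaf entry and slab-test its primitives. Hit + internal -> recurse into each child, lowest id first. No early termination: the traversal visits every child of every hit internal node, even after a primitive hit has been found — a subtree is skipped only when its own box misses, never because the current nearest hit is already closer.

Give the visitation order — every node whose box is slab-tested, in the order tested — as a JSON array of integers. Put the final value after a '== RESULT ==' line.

Traverse from the root:
N0 x:[12,73/3] y:[50/3,89/3] z:[23/2,61/2] -> hit [50/3,73/3], descend [30, 31]
  N30 x:[12,23] y:[67/3,89/3] z:[23/2,61/2] -> hit [67/3,23], descend [2, 5]
    N2 x:[12,23] y:[68/3,83/3] z:[23/2,39/2] -> miss, prune
    N5 x:[12,68/3] y:[67/3,89/3] z:[49/2,61/2] -> miss, prune
  N31 x:[12,73/3] y:[50/3,24] z:[23/2,51/2] -> hit [50/3,24], descend [3, 7]
    N3 x:[12,17] y:[53/3,24] z:[23/2,51/2] -> miss, prune
    N7 x:[49/3,73/3] y:[50/3,71/3] z:[35/2,24] -> hit [35/2,71/3], descend [1, 27]
      N1 x:[49/3,59/3] y:[50/3,56/3] z:[35/2,20] -> hit [35/2,56/3], descend [4, 34]
        N4 x:[56/3,59/3] y:[50/3,56/3] z:[35/2,37/2] -> miss, prune
        N34 x:[49/3,18] y:[50/3,18] z:[37/2,20] -> miss, prune
      N27 x:[67/3,73/3] y:[17,71/3] z:[37/2,24] -> hit [67/3,71/3], descend [15, 26]
        N15 x:[23,71/3] y:[67/3,71/3] z:[23,24] -> hit [23,71/3] leaf, test {P12@t=23}
        N26 x:[67/3,73/3] y:[17,23] z:[37/2,22] -> miss, prune

order=[0, 30, 2, 5, 31, 3, 7, 1, 4, 34, 27, 15, 26]  |boxes|=13  |leaves|=1  hit=P12

== RESULT ==
[0, 30, 2, 5, 31, 3, 7, 1, 4, 34, 27, 15, 26]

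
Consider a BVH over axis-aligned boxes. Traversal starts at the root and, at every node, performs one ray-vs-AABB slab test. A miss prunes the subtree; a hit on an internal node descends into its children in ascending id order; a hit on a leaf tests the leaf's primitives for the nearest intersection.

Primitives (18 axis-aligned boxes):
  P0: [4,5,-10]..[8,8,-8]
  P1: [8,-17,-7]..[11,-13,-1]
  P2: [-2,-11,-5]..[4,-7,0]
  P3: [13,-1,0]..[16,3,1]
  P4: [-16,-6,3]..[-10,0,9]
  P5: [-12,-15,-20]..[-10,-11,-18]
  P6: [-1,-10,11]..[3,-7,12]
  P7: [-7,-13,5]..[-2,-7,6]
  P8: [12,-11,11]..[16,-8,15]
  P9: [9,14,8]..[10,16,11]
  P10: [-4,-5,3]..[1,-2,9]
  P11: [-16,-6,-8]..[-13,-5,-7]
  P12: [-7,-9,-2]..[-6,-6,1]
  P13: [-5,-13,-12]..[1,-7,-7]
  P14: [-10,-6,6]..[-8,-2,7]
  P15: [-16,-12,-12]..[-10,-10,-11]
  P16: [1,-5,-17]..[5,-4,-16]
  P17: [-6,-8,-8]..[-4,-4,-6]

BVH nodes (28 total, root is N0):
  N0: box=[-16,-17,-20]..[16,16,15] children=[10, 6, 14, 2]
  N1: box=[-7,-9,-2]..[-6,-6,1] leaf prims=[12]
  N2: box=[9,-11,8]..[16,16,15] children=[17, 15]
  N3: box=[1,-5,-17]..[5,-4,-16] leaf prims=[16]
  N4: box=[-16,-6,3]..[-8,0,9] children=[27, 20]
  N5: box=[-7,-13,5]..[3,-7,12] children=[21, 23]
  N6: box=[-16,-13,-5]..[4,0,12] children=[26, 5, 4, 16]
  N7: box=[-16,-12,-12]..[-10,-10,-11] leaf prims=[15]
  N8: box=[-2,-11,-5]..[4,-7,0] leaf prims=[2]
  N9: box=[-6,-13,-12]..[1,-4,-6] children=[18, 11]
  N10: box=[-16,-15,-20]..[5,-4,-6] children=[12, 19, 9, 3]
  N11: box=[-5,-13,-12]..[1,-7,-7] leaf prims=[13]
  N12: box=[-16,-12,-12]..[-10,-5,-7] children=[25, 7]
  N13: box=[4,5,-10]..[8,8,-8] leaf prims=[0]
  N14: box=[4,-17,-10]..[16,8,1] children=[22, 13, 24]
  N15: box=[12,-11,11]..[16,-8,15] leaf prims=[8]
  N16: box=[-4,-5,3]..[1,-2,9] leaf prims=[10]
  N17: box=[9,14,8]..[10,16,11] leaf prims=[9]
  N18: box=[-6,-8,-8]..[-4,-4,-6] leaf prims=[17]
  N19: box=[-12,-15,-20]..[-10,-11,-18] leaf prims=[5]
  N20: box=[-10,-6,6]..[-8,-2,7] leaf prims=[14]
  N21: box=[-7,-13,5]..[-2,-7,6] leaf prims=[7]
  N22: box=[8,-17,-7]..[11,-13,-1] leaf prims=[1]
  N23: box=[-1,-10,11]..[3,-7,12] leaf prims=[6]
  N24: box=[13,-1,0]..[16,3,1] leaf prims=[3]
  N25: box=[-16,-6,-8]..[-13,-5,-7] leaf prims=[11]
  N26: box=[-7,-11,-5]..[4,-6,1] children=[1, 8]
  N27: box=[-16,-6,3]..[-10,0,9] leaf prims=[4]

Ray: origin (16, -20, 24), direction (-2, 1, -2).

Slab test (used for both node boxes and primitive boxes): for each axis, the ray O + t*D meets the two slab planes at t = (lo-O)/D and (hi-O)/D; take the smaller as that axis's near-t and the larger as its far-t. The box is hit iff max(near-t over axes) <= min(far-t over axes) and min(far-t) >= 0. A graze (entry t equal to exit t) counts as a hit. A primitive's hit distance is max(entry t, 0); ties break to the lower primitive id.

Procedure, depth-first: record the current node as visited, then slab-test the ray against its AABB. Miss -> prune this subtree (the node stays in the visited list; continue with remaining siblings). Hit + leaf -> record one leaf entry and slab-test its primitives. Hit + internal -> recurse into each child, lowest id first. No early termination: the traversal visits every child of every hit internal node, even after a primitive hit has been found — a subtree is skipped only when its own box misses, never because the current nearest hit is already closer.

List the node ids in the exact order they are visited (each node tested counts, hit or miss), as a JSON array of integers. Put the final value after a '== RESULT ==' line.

Walk:
N0 x:[0,16] y:[3,36] z:[9/2,22] -> hit [9/2,16], descend [2, 6, 10, 14]
  N2 x:[0,7/2] y:[9,36] z:[9/2,8] -> miss, prune
  N6 x:[6,16] y:[7,20] z:[6,29/2] -> hit [7,29/2], descend [4, 5, 16, 26]
    N4 x:[12,16] y:[14,20] z:[15/2,21/2] -> miss, prune
    N5 x:[13/2,23/2] y:[7,13] z:[6,19/2] -> hit [7,19/2], descend [21, 23]
      N21 x:[9,23/2] y:[7,13] z:[9,19/2] -> hit [9,19/2] leaf, test {P7@t=9}
      N23 x:[13/2,17/2] y:[10,13] z:[6,13/2] -> miss, prune
    N16 x:[15/2,10] y:[15,18] z:[15/2,21/2] -> miss, prune
    N26 x:[6,23/2] y:[9,14] z:[23/2,29/2] -> hit [23/2,23/2], descend [1, 8]
      N1 x:[11,23/2] y:[11,14] z:[23/2,13] -> hit [23/2,23/2] leaf, test {P12@t=23/2}
      N8 x:[6,9] y:[9,13] z:[12,29/2] -> miss, prune
  N10 x:[11/2,16] y:[5,16] z:[15,22] -> hit [15,16], descend [3, 9, 12, 19]
    N3 x:[11/2,15/2] y:[15,16] z:[20,41/2] -> miss, prune
    N9 x:[15/2,11] y:[7,16] z:[15,18] -> miss, prune
    N12 x:[13,16] y:[8,15] z:[31/2,18] -> miss, prune
    N19 x:[13,14] y:[5,9] z:[21,22] -> miss, prune
  N14 x:[0,6] y:[3,28] z:[23/2,17] -> miss, prune

Summary -> nodes [0, 2, 6, 4, 5, 21, 23, 16, 26, 1, 8, 10, 3, 9, 12, 19, 14]; box-tests=17; leaf-entries=2; first=P7

== RESULT ==
[0, 2, 6, 4, 5, 21, 23, 16, 26, 1, 8, 10, 3, 9, 12, 19, 14]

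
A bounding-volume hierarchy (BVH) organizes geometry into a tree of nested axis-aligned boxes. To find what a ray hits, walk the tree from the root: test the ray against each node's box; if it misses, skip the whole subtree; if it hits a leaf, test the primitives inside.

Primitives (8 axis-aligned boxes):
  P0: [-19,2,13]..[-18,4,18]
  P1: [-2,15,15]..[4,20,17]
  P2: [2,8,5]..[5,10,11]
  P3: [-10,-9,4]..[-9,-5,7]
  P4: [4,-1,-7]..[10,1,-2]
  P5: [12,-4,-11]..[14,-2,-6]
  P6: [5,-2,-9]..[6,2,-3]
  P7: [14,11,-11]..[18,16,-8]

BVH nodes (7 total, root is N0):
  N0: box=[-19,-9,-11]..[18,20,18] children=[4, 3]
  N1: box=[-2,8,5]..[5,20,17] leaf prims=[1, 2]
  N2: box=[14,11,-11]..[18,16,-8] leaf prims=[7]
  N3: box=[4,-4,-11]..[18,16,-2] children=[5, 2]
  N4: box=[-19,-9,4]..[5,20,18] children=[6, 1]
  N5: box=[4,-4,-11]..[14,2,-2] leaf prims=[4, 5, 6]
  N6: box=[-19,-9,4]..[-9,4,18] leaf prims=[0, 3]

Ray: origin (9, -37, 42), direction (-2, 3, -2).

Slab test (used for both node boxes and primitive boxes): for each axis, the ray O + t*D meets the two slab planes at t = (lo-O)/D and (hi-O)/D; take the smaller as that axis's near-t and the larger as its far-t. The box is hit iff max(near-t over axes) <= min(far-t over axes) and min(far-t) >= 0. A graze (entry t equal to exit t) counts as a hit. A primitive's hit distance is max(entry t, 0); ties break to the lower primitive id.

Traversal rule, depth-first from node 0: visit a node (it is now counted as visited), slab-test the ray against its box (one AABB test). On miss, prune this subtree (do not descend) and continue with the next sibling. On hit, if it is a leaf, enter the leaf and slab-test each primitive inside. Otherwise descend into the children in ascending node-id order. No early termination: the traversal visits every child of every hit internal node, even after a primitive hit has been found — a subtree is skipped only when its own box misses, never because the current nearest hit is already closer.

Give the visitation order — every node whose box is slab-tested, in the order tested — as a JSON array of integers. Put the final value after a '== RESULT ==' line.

Traverse from the root:
N0 x:[-9/2,14] y:[28/3,19] z:[12,53/2] -> hit [12,14], descend [3, 4]
  N3 x:[-9/2,5/2] y:[11,53/3] z:[22,53/2] -> miss, prune
  N4 x:[2,14] y:[28/3,19] z:[12,19] -> hit [12,14], descend [1, 6]
    N1 x:[2,11/2] y:[15,19] z:[25/2,37/2] -> miss, prune
    N6 x:[9,14] y:[28/3,41/3] z:[12,19] -> hit [12,41/3] leaf, test {P0@t=27/2, P3(miss)}

order=[0, 3, 4, 1, 6]  |boxes|=5  |leaves|=1  hit=P0

== RESULT ==
[0, 3, 4, 1, 6]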